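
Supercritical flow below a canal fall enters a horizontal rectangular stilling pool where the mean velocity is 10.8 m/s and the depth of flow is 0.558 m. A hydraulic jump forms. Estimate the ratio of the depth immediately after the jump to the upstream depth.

y₂/y₁ = 6.05

Fr₁ = V₁/√(g·y₁) = 10.8/√(9.81×0.558) = 4.62.
Bélanger equation: y₂/y₁ = ½[√(1 + 8Fr₁²) − 1] = ½[√171.5 − 1] = 6.05.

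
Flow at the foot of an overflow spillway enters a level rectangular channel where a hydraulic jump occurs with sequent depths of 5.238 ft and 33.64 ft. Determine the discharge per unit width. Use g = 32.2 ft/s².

q = 332.1 ft²/s

For a rectangular channel the momentum equation gives q² = ½·g·y₁·y₂·(y₁ + y₂) = ½×32.2×5.238×33.64×38.88 = 110294.
q = √110294 = 332.1 ft²/s.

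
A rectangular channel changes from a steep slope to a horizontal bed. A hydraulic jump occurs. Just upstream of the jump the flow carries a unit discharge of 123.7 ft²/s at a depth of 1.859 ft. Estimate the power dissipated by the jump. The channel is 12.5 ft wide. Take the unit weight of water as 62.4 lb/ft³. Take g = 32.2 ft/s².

P = 8492 hp

V₁ = q/y₁ = 123.7/1.859 = 66.54 ft/s. Fr₁ = V₁/√(g·y₁) = 66.54/√(32.2×1.859) = 8.600.
Sequent-depth ratio: y₂/y₁ = ½[√(1 + 8Fr₁²) − 1] = ½[√592.75 − 1] = 11.67.
y₂ = 11.67 × 1.859 = 21.70 ft.
V₂ = q/y₂ = 123.7/21.70 = 5.700 ft/s. E₁ = y₁ + V₁²/2g = 70.61 ft; E₂ = y₂ + V₂²/2g = 22.21 ft. ΔE = E₁ − E₂ = 48.41 ft.
Q = q·b = 123.7 × 12.5 = 1546 cfs. P = γ·Q·ΔE/550 = 62.4 × 1546 × 48.41 / 550 = 8492 hp.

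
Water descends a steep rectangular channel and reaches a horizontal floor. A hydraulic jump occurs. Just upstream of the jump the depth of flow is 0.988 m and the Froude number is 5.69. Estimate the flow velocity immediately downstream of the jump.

V₂ = 2.34 m/s

Fr₁ = 5.69 (given).
Bélanger equation: y₂/y₁ = ½[√(1 + 8Fr₁²) − 1] = ½[√260.0 − 1] = 7.56.
y₂ = 7.56 × 0.988 = 7.47 m.
V₁ = Fr₁·√(g·y₁) = 5.69×√(9.81×0.988) = 17.7 m/s; q = V₁·y₁ = 17.5 m²/s.
V₂ = q/y₂ = 17.5/7.47 = 2.34 m/s.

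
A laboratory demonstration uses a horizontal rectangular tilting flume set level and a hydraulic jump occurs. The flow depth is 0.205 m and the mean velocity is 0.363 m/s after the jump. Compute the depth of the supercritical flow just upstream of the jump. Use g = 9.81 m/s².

Fr₂ = V₂/√(g·y₂) = 0.363/√(9.81×0.205) = 0.256.
Applying the sequent-depth relation in reverse, y₁/y₂ = ½[√(1 + 8Fr₂²) − 1] = ½[√1.524 − 1] = 0.117.
y₁ = 0.117 × 0.205 = 0.0240 m.

y₁ = 0.0240 m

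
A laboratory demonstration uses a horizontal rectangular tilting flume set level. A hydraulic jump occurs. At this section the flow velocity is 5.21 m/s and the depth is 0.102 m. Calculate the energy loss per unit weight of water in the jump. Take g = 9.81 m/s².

ΔE = 0.754 m

Fr₁ = V₁/√(g·y₁) = 5.21/√(9.81×0.102) = 5.21.
Sequent-depth ratio: y₂/y₁ = ½[√(1 + 8Fr₁²) − 1] = ½[√218.0 − 1] = 6.88.
y₂ = 6.88 × 0.102 = 0.702 m.
Head loss: ΔE = (y₂ − y₁)³/(4y₁y₂) = (0.702 − 0.102)³/(4×0.102×0.702) = 0.216/0.286 = 0.754 m.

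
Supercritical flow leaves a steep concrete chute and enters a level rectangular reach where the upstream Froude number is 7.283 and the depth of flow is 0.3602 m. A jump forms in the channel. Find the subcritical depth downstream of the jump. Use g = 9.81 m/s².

y₂ = 3.534 m

Fr₁ = 7.283 (given).
Conjugate-depth relation: y₂/y₁ = ½[√(1 + 8Fr₁²) − 1] = ½[√425.34 − 1] = 9.812.
y₂ = 9.812 × 0.3602 = 3.534 m.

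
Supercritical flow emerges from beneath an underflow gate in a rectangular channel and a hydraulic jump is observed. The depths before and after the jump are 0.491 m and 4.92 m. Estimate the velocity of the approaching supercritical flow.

For a rectangular channel the momentum equation gives q² = ½·g·y₁·y₂·(y₁ + y₂) = ½×9.81×0.491×4.92×5.41 = 64.1.
q = √64.1 = 8.01 m²/s.
V₁ = q/y₁ = 8.01/0.491 = 16.3 m/s.

V₁ = 16.3 m/s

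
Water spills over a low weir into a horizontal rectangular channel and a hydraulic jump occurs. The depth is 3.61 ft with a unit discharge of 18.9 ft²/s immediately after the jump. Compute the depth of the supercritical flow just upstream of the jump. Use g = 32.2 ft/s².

y₁ = 1.26 ft

V₂ = q/y₂ = 18.9/3.61 = 5.24 ft/s; Fr₂ = V₂/√(g·y₂) = 0.486.
Applying the sequent-depth relation in reverse, y₁/y₂ = ½[√(1 + 8Fr₂²) − 1] = ½[√2.886 − 1] = 0.349.
y₁ = 0.349 × 3.61 = 1.26 ft.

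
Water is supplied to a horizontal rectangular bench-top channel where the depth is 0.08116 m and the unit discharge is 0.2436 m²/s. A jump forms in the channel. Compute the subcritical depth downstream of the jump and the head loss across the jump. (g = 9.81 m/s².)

V₁ = q/y₁ = 0.2436/0.08116 = 3.001 m/s. Fr₁ = V₁/√(g·y₁) = 3.001/√(9.81×0.08116) = 3.364.
Conjugate-depth relation: y₂/y₁ = ½[√(1 + 8Fr₁²) − 1] = ½[√91.521 − 1] = 4.283.
y₂ = 4.283 × 0.08116 = 0.3476 m.
Head loss: ΔE = (y₂ − y₁)³/(4y₁y₂) = (0.3476 − 0.08116)³/(4×0.08116×0.3476) = 0.01892/0.1129 = 0.1677 m.

y₂ = 0.3476 m; ΔE = 0.1677 m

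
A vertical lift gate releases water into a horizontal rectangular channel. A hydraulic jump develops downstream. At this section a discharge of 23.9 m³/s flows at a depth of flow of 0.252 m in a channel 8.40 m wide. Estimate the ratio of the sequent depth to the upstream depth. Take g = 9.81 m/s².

y₂/y₁ = 9.67

q = Q/b = 23.9/8.40 = 2.85 m²/s; V₁ = q/y₁ = 11.3 m/s. Fr₁ = V₁/√(g·y₁) = 7.18.
By Bélanger, y₂/y₁ = ½[√(1 + 8Fr₁²) − 1] = ½[√413.5 − 1] = 9.67.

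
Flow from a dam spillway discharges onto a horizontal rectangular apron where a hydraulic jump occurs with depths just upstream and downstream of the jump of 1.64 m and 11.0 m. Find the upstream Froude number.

Fr₁ = 5.08

For a rectangular channel the momentum equation gives q² = ½·g·y₁·y₂·(y₁ + y₂) = ½×9.81×1.64×11.0×12.6 = 1118.
q = √1118 = 33.4 m²/s.
V₁ = q/y₁ = 20.4 m/s; Fr₁ = V₁/√(g·y₁) = 5.08.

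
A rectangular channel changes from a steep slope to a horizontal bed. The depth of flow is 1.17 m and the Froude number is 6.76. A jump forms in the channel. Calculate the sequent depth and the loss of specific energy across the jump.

y₂ = 10.6 m; ΔE = 17.0 m

Fr₁ = 6.76 (given).
Conjugate-depth relation: y₂/y₁ = ½[√(1 + 8Fr₁²) − 1] = ½[√366.6 − 1] = 9.07.
y₂ = 9.07 × 1.17 = 10.6 m.
V₁ = Fr₁·√(g·y₁) = 6.76×√(9.81×1.17) = 22.9 m/s; q = V₁·y₁ = 26.8 m²/s. V₂ = q/y₂ = 26.8/10.6 = 2.52 m/s. E₁ = y₁ + V₁²/2g = 27.9 m; E₂ = y₂ + V₂²/2g = 10.9 m. ΔE = E₁ − E₂ = 17.0 m.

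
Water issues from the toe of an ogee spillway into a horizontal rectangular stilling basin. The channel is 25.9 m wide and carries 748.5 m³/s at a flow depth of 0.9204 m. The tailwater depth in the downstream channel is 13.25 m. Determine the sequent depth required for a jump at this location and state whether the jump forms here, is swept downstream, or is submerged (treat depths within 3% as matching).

y₂ = 13.15 m; the jump forms here

q = Q/b = 748.5/25.9 = 28.90 m²/s; V₁ = q/y₁ = 31.40 m/s. Fr₁ = V₁/√(g·y₁) = 10.45.
Conjugate-depth relation: y₂/y₁ = ½[√(1 + 8Fr₁²) − 1] = ½[√874.52 − 1] = 14.29.
y₂ = 14.29 × 0.9204 = 13.15 m.
Tailwater y_tw = 13.25 m: y_tw ≈ y₂, so the jump forms here.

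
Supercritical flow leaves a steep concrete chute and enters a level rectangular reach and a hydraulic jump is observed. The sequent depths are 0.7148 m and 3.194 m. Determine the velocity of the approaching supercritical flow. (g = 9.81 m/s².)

V₁ = 9.256 m/s

For a rectangular channel the momentum equation gives q² = ½·g·y₁·y₂·(y₁ + y₂) = ½×9.81×0.7148×3.194×3.909 = 43.77.
q = √43.77 = 6.616 m²/s.
V₁ = q/y₁ = 6.616/0.7148 = 9.256 m/s.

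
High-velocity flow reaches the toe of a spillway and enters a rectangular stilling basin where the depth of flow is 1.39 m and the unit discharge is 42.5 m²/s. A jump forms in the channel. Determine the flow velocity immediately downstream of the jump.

V₂ = 2.72 m/s

V₁ = q/y₁ = 42.5/1.39 = 30.6 m/s. Fr₁ = V₁/√(g·y₁) = 30.6/√(9.81×1.39) = 8.28.
From the momentum equation for a rectangular channel, y₂/y₁ = ½[√(1 + 8Fr₁²) − 1] = ½[√549.5 − 1] = 11.2.
y₂ = 11.2 × 1.39 = 15.6 m.
V₂ = q/y₂ = 42.5/15.6 = 2.72 m/s.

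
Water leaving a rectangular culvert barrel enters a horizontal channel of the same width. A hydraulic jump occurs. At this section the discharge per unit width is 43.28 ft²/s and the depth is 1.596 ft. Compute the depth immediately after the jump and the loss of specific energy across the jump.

V₁ = q/y₁ = 43.28/1.596 = 27.12 ft/s. Fr₁ = V₁/√(g·y₁) = 27.12/√(32.2×1.596) = 3.783.
Conjugate-depth relation: y₂/y₁ = ½[√(1 + 8Fr₁²) − 1] = ½[√115.47 − 1] = 4.873.
y₂ = 4.873 × 1.596 = 7.777 ft.
V₂ = q/y₂ = 43.28/7.777 = 5.565 ft/s. E₁ = y₁ + V₁²/2g = 13.01 ft; E₂ = y₂ + V₂²/2g = 8.258 ft. ΔE = E₁ − E₂ = 4.757 ft.

y₂ = 7.777 ft; ΔE = 4.757 ft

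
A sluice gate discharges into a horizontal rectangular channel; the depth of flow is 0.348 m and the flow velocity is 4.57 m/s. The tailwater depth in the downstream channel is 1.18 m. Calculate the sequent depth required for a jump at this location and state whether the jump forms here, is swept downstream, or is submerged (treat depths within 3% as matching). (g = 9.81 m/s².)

Fr₁ = V₁/√(g·y₁) = 4.57/√(9.81×0.348) = 2.47.
From the momentum equation for a rectangular channel, y₂/y₁ = ½[√(1 + 8Fr₁²) − 1] = ½[√49.94 − 1] = 3.03.
y₂ = 3.03 × 0.348 = 1.06 m.
Tailwater y_tw = 1.18 m: y_tw > y₂, so the jump is submerged.

y₂ = 1.06 m; the jump is submerged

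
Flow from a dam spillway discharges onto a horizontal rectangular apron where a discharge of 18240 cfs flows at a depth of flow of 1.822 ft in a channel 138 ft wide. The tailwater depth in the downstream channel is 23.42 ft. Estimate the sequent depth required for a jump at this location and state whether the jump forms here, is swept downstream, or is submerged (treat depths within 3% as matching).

y₂ = 23.51 ft; the jump forms here

q = Q/b = 18240/138 = 132.2 ft²/s; V₁ = q/y₁ = 72.54 ft/s. Fr₁ = V₁/√(g·y₁) = 9.471.
Conjugate-depth relation: y₂/y₁ = ½[√(1 + 8Fr₁²) − 1] = ½[√718.60 − 1] = 12.90.
y₂ = 12.90 × 1.822 = 23.51 ft.
Tailwater y_tw = 23.42 ft: y_tw ≈ y₂, so the jump forms here.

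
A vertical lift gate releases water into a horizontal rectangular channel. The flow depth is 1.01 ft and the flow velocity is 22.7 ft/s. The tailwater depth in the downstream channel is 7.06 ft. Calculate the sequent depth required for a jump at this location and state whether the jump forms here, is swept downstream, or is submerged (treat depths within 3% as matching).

Fr₁ = V₁/√(g·y₁) = 22.7/√(32.2×1.01) = 3.98.
Sequent-depth ratio: y₂/y₁ = ½[√(1 + 8Fr₁²) − 1] = ½[√127.8 − 1] = 5.15.
y₂ = 5.15 × 1.01 = 5.20 ft.
Tailwater y_tw = 7.06 ft: y_tw > y₂, so the jump is submerged.

y₂ = 5.20 ft; the jump is submerged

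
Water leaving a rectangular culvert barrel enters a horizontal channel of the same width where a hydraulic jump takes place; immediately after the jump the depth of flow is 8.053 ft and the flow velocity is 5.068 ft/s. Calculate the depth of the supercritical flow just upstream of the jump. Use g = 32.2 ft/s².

y₁ = 1.364 ft

Fr₂ = V₂/√(g·y₂) = 5.068/√(32.2×8.053) = 0.3147.
Since the conjugate-depth ratio holds either way, y₁/y₂ = ½[√(1 + 8Fr₂²) − 1] = ½[√1.7924 − 1] = 0.1694.
y₁ = 0.1694 × 8.053 = 1.364 ft.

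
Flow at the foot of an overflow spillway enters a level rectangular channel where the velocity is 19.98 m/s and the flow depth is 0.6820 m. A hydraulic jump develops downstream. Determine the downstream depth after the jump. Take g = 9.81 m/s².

Fr₁ = V₁/√(g·y₁) = 19.98/√(9.81×0.6820) = 7.724.
By Bélanger, y₂/y₁ = ½[√(1 + 8Fr₁²) − 1] = ½[√478.34 − 1] = 10.44.
y₂ = 10.44 × 0.6820 = 7.117 m.

y₂ = 7.117 m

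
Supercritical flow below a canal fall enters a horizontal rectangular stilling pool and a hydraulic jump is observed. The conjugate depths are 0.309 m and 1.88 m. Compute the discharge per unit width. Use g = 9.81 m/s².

q = 2.50 m²/s

For a rectangular channel the momentum equation gives q² = ½·g·y₁·y₂·(y₁ + y₂) = ½×9.81×0.309×1.88×2.19 = 6.24.
q = √6.24 = 2.50 m²/s.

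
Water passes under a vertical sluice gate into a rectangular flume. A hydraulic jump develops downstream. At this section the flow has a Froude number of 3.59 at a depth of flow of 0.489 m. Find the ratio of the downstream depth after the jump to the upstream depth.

y₂/y₁ = 4.60

Fr₁ = 3.59 (given).
Bélanger equation: y₂/y₁ = ½[√(1 + 8Fr₁²) − 1] = ½[√104.1 − 1] = 4.60.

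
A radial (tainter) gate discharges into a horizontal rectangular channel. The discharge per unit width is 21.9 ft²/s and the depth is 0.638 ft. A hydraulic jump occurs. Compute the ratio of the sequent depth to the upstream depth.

y₂/y₁ = 10.2

V₁ = q/y₁ = 21.9/0.638 = 34.3 ft/s. Fr₁ = V₁/√(g·y₁) = 34.3/√(32.2×0.638) = 7.57.
Sequent-depth ratio: y₂/y₁ = ½[√(1 + 8Fr₁²) − 1] = ½[√459.8 − 1] = 10.2.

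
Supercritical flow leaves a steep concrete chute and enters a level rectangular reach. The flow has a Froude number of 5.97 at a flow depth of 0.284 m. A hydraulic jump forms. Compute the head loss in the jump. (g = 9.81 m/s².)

Fr₁ = 5.97 (given).
Bélanger equation: y₂/y₁ = ½[√(1 + 8Fr₁²) − 1] = ½[√286.1 − 1] = 7.96.
y₂ = 7.96 × 0.284 = 2.26 m.
V₁ = Fr₁·√(g·y₁) = 5.97×√(9.81×0.284) = 9.96 m/s; q = V₁·y₁ = 2.83 m²/s. V₂ = q/y₂ = 2.83/2.26 = 1.25 m/s. E₁ = y₁ + V₁²/2g = 5.35 m; E₂ = y₂ + V₂²/2g = 2.34 m. ΔE = E₁ − E₂ = 3.01 m.

ΔE = 3.01 m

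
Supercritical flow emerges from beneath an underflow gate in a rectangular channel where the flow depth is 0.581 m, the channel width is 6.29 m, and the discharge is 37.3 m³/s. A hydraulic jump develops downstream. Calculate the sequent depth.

y₂ = 3.23 m

q = Q/b = 37.3/6.29 = 5.93 m²/s; V₁ = q/y₁ = 10.2 m/s. Fr₁ = V₁/√(g·y₁) = 4.28.
Bélanger equation: y₂/y₁ = ½[√(1 + 8Fr₁²) − 1] = ½[√147.2 − 1] = 5.57.
y₂ = 5.57 × 0.581 = 3.23 m.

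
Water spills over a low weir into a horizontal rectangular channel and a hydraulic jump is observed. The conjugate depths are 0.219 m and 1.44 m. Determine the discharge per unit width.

q = 1.60 m²/s

For a rectangular channel the momentum equation gives q² = ½·g·y₁·y₂·(y₁ + y₂) = ½×9.81×0.219×1.44×1.66 = 2.57.
q = √2.57 = 1.60 m²/s.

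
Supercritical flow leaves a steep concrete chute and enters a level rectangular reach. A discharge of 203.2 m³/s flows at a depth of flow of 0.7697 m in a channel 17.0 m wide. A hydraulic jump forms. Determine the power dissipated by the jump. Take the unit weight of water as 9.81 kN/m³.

P = 14082 kW

q = Q/b = 203.2/17.0 = 11.95 m²/s; V₁ = q/y₁ = 15.53 m/s. Fr₁ = V₁/√(g·y₁) = 5.651.
Sequent-depth ratio: y₂/y₁ = ½[√(1 + 8Fr₁²) − 1] = ½[√256.51 − 1] = 7.508.
y₂ = 7.508 × 0.7697 = 5.779 m.
V₂ = q/y₂ = 11.95/5.779 = 2.068 m/s. E₁ = y₁ + V₁²/2g = 13.06 m; E₂ = y₂ + V₂²/2g = 5.997 m. ΔE = E₁ − E₂ = 7.064 m.
P = γ·Q·ΔE = 9.81 × 203.2 × 7.064 = 14082 kW.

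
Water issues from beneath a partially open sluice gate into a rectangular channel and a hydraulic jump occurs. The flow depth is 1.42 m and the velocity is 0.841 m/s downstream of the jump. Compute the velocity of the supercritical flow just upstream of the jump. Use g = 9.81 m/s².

V₁ = 9.05 m/s

Fr₂ = V₂/√(g·y₂) = 0.841/√(9.81×1.42) = 0.225.
From the momentum equation (using Fr₂), y₁/y₂ = ½[√(1 + 8Fr₂²) − 1] = ½[√1.406 − 1] = 0.0929.
y₁ = 0.0929 × 1.42 = 0.132 m.
V₁ = q/y₁ = 1.19/0.132 = 9.05 m/s.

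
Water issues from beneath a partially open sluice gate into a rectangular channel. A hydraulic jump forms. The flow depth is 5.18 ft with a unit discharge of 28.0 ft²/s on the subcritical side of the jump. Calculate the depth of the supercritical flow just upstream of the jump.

V₂ = q/y₂ = 28.0/5.18 = 5.41 ft/s; Fr₂ = V₂/√(g·y₂) = 0.419.
The Bélanger relation is symmetric: y₁/y₂ = ½[√(1 + 8Fr₂²) − 1] = ½[√2.401 − 1] = 0.275.
y₁ = 0.275 × 5.18 = 1.42 ft.

y₁ = 1.42 ft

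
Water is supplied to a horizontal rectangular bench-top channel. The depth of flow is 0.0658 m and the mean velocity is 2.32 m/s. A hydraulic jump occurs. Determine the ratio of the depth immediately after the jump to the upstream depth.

y₂/y₁ = 3.61

Fr₁ = V₁/√(g·y₁) = 2.32/√(9.81×0.0658) = 2.89.
From the momentum equation for a rectangular channel, y₂/y₁ = ½[√(1 + 8Fr₁²) − 1] = ½[√67.71 − 1] = 3.61.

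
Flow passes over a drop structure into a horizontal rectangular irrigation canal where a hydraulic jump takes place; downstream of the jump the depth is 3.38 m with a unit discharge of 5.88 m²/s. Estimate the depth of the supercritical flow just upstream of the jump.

V₂ = q/y₂ = 5.88/3.38 = 1.74 m/s; Fr₂ = V₂/√(g·y₂) = 0.302.
The Bélanger relation is symmetric: y₁/y₂ = ½[√(1 + 8Fr₂²) − 1] = ½[√1.730 − 1] = 0.158.
y₁ = 0.158 × 3.38 = 0.533 m.

y₁ = 0.533 m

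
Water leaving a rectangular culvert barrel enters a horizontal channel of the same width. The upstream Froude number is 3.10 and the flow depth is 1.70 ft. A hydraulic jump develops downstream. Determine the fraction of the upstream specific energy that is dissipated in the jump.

Fr₁ = 3.10 (given).
From the momentum equation for a rectangular channel, y₂/y₁ = ½[√(1 + 8Fr₁²) − 1] = ½[√77.88 − 1] = 3.91.
y₂ = 3.91 × 1.70 = 6.65 ft.
E₁ = y₁(1 + Fr₁²/2) = 1.70×(1 + 3.10²/2) = 9.87 ft. ΔE = (y₂ − y₁)³/(4y₁y₂) = 2.68 ft. ΔE/E₁ = 2.68/9.87 = 0.272.

ΔE/E₁ = 0.272 (27.2%)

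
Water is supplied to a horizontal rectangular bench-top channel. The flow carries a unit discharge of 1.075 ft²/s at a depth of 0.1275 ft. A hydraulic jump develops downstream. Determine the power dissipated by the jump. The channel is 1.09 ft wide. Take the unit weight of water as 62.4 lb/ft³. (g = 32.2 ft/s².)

V₁ = q/y₁ = 1.075/0.1275 = 8.431 ft/s. Fr₁ = V₁/√(g·y₁) = 8.431/√(32.2×0.1275) = 4.161.
From the momentum equation for a rectangular channel, y₂/y₁ = ½[√(1 + 8Fr₁²) − 1] = ½[√139.52 − 1] = 5.406.
y₂ = 5.406 × 0.1275 = 0.6893 ft.
V₂ = q/y₂ = 1.075/0.6893 = 1.560 ft/s. E₁ = y₁ + V₁²/2g = 1.231 ft; E₂ = y₂ + V₂²/2g = 0.7270 ft. ΔE = E₁ − E₂ = 0.5043 ft.
Q = q·b = 1.075 × 1.09 = 1.172 cfs. P = γ·Q·ΔE/550 = 62.4 × 1.172 × 0.5043 / 550 = 0.06704 hp.

P = 0.06704 hp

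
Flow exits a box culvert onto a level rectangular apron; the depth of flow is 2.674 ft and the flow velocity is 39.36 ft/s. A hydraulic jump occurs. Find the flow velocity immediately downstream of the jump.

Fr₁ = V₁/√(g·y₁) = 39.36/√(32.2×2.674) = 4.242.
Sequent-depth ratio: y₂/y₁ = ½[√(1 + 8Fr₁²) − 1] = ½[√144.94 − 1] = 5.520.
y₂ = 5.520 × 2.674 = 14.76 ft.
q = V₁·y₁ = 39.36 × 2.674 = 105.2 ft²/s.
V₂ = q/y₂ = 105.2/14.76 = 7.131 ft/s.

V₂ = 7.131 ft/s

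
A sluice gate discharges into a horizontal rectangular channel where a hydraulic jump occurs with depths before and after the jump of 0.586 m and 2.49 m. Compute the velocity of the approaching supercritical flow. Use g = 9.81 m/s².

V₁ = 8.01 m/s

For a rectangular channel the momentum equation gives q² = ½·g·y₁·y₂·(y₁ + y₂) = ½×9.81×0.586×2.49×3.08 = 22.0.
q = √22.0 = 4.69 m²/s.
V₁ = q/y₁ = 4.69/0.586 = 8.01 m/s.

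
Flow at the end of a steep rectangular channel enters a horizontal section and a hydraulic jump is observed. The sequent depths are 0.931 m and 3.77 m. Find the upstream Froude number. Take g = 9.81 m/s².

For a rectangular channel the momentum equation gives q² = ½·g·y₁·y₂·(y₁ + y₂) = ½×9.81×0.931×3.77×4.70 = 80.9.
q = √80.9 = 9.00 m²/s.
V₁ = q/y₁ = 9.66 m/s; Fr₁ = V₁/√(g·y₁) = 3.20.

Fr₁ = 3.20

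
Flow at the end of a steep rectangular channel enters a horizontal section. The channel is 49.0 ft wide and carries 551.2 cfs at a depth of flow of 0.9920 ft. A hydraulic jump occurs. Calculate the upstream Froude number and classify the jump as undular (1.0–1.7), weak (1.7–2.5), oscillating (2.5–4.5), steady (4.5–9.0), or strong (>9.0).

q = Q/b = 551.2/49.0 = 11.25 ft²/s; V₁ = q/y₁ = 11.34 ft/s. Fr₁ = V₁/√(g·y₁) = 2.006.
Fr₁ = 2.006 lies in the weak range.

Fr₁ = 2.006; weak jump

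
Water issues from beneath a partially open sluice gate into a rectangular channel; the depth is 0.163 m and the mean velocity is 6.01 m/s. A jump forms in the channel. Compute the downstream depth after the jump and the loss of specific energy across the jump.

Fr₁ = V₁/√(g·y₁) = 6.01/√(9.81×0.163) = 4.75.
From the momentum equation for a rectangular channel, y₂/y₁ = ½[√(1 + 8Fr₁²) − 1] = ½[√181.7 − 1] = 6.24.
y₂ = 6.24 × 0.163 = 1.02 m.
Head loss: ΔE = (y₂ − y₁)³/(4y₁y₂) = (1.02 − 0.163)³/(4×0.163×1.02) = 0.623/0.663 = 0.940 m.

y₂ = 1.02 m; ΔE = 0.940 m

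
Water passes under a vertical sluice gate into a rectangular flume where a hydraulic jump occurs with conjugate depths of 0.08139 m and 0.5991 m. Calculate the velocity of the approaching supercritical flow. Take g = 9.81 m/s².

V₁ = 4.957 m/s

For a rectangular channel the momentum equation gives q² = ½·g·y₁·y₂·(y₁ + y₂) = ½×9.81×0.08139×0.5991×0.6805 = 0.1628.
q = √0.1628 = 0.4034 m²/s.
V₁ = q/y₁ = 0.4034/0.08139 = 4.957 m/s.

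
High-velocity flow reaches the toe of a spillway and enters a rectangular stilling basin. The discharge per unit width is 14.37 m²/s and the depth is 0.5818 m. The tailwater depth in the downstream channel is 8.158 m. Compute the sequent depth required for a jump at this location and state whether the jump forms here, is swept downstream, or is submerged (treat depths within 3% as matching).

V₁ = q/y₁ = 14.37/0.5818 = 24.70 m/s. Fr₁ = V₁/√(g·y₁) = 24.70/√(9.81×0.5818) = 10.34.
Conjugate-depth relation: y₂/y₁ = ½[√(1 + 8Fr₁²) − 1] = ½[√856.09 − 1] = 14.13.
y₂ = 14.13 × 0.5818 = 8.221 m.
Tailwater y_tw = 8.158 m: y_tw ≈ y₂, so the jump forms here.

y₂ = 8.221 m; the jump forms here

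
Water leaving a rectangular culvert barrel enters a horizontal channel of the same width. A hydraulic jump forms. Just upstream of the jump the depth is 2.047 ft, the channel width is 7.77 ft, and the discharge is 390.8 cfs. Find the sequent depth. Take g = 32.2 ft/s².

q = Q/b = 390.8/7.77 = 50.30 ft²/s; V₁ = q/y₁ = 24.57 ft/s. Fr₁ = V₁/√(g·y₁) = 3.026.
Sequent-depth ratio: y₂/y₁ = ½[√(1 + 8Fr₁²) − 1] = ½[√74.274 − 1] = 3.809.
y₂ = 3.809 × 2.047 = 7.797 ft.

y₂ = 7.797 ft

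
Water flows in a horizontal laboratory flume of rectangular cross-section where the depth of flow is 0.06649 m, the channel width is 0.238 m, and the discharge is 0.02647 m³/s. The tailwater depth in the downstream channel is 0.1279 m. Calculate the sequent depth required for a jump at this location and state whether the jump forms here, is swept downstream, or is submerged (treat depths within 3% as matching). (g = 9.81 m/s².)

q = Q/b = 0.02647/0.238 = 0.1112 m²/s; V₁ = q/y₁ = 1.673 m/s. Fr₁ = V₁/√(g·y₁) = 2.071.
By Bélanger, y₂/y₁ = ½[√(1 + 8Fr₁²) − 1] = ½[√35.317 − 1] = 2.471.
y₂ = 2.471 × 0.06649 = 0.1643 m.
Tailwater y_tw = 0.1279 m: y_tw < y₂, so the jump is swept downstream.

y₂ = 0.1643 m; the jump is swept downstream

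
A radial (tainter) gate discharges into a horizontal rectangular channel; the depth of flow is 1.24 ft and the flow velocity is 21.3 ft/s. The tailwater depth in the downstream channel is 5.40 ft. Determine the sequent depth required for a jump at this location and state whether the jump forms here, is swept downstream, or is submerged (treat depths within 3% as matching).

y₂ = 5.32 ft; the jump forms here

Fr₁ = V₁/√(g·y₁) = 21.3/√(32.2×1.24) = 3.37.
Bélanger equation: y₂/y₁ = ½[√(1 + 8Fr₁²) − 1] = ½[√91.90 − 1] = 4.29.
y₂ = 4.29 × 1.24 = 5.32 ft.
Tailwater y_tw = 5.40 ft: y_tw ≈ y₂, so the jump forms here.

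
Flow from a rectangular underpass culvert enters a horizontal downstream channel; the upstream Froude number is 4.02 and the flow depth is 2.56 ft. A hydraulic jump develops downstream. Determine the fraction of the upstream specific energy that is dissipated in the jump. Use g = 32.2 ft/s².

ΔE/E₁ = 0.394 (39.4%)

Fr₁ = 4.02 (given).
From the momentum equation for a rectangular channel, y₂/y₁ = ½[√(1 + 8Fr₁²) − 1] = ½[√130.3 − 1] = 5.21.
y₂ = 5.21 × 2.56 = 13.3 ft.
E₁ = y₁(1 + Fr₁²/2) = 2.56×(1 + 4.02²/2) = 23.2 ft. ΔE = (y₂ − y₁)³/(4y₁y₂) = 9.15 ft. ΔE/E₁ = 9.15/23.2 = 0.394.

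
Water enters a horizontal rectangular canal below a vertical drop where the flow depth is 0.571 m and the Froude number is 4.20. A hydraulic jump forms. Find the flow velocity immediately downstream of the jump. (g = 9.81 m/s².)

Fr₁ = 4.20 (given).
Conjugate-depth relation: y₂/y₁ = ½[√(1 + 8Fr₁²) − 1] = ½[√142.1 − 1] = 5.46.
y₂ = 5.46 × 0.571 = 3.12 m.
V₁ = Fr₁·√(g·y₁) = 4.20×√(9.81×0.571) = 9.94 m/s; q = V₁·y₁ = 5.68 m²/s.
V₂ = q/y₂ = 5.68/3.12 = 1.82 m/s.

V₂ = 1.82 m/s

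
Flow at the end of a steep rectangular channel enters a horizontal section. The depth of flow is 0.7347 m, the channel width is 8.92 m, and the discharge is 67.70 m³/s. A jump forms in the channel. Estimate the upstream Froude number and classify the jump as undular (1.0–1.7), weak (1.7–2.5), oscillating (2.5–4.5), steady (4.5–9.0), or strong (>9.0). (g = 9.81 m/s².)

q = Q/b = 67.70/8.92 = 7.590 m²/s; V₁ = q/y₁ = 10.33 m/s. Fr₁ = V₁/√(g·y₁) = 3.848.
Fr₁ = 3.848 lies in the oscillating range.

Fr₁ = 3.848; oscillating jump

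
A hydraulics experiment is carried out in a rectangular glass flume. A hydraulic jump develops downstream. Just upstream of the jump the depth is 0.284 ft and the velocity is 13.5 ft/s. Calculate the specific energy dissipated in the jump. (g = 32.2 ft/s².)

Fr₁ = V₁/√(g·y₁) = 13.5/√(32.2×0.284) = 4.46.
Sequent-depth ratio: y₂/y₁ = ½[√(1 + 8Fr₁²) − 1] = ½[√160.4 − 1] = 5.83.
y₂ = 5.83 × 0.284 = 1.66 ft.
Head loss: ΔE = (y₂ − y₁)³/(4y₁y₂) = (1.66 − 0.284)³/(4×0.284×1.66) = 2.59/1.88 = 1.37 ft.

ΔE = 1.37 ft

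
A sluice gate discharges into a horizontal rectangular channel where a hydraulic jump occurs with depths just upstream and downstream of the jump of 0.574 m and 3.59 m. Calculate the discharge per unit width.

q = 6.49 m²/s

For a rectangular channel the momentum equation gives q² = ½·g·y₁·y₂·(y₁ + y₂) = ½×9.81×0.574×3.59×4.16 = 42.1.
q = √42.1 = 6.49 m²/s.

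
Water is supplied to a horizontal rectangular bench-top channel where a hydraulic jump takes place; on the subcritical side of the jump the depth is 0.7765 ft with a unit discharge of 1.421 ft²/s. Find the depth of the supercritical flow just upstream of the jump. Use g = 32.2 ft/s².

y₁ = 0.1705 ft

V₂ = q/y₂ = 1.421/0.7765 = 1.830 ft/s; Fr₂ = V₂/√(g·y₂) = 0.3660.
From the momentum equation (using Fr₂), y₁/y₂ = ½[√(1 + 8Fr₂²) − 1] = ½[√2.0715 − 1] = 0.2196.
y₁ = 0.2196 × 0.7765 = 0.1705 ft.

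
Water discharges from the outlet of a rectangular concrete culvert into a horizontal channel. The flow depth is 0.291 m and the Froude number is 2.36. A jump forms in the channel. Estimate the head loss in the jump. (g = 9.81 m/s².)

Fr₁ = 2.36 (given).
Bélanger equation: y₂/y₁ = ½[√(1 + 8Fr₁²) − 1] = ½[√45.56 − 1] = 2.87.
y₂ = 2.87 × 0.291 = 0.837 m.
V₁ = Fr₁·√(g·y₁) = 2.36×√(9.81×0.291) = 3.99 m/s; q = V₁·y₁ = 1.16 m²/s. V₂ = q/y₂ = 1.16/0.837 = 1.39 m/s. E₁ = y₁ + V₁²/2g = 1.10 m; E₂ = y₂ + V₂²/2g = 0.935 m. ΔE = E₁ − E₂ = 0.167 m.

ΔE = 0.167 m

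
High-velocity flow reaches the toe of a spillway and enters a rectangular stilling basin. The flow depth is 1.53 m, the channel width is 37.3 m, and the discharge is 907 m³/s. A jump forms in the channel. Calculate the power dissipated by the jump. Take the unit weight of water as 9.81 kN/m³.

q = Q/b = 907/37.3 = 24.3 m²/s; V₁ = q/y₁ = 15.9 m/s. Fr₁ = V₁/√(g·y₁) = 4.10.
Bélanger equation: y₂/y₁ = ½[√(1 + 8Fr₁²) − 1] = ½[√135.6 − 1] = 5.32.
y₂ = 5.32 × 1.53 = 8.14 m.
V₂ = q/y₂ = 24.3/8.14 = 2.99 m/s. E₁ = y₁ + V₁²/2g = 14.4 m; E₂ = y₂ + V₂²/2g = 8.60 m. ΔE = E₁ − E₂ = 5.81 m.
P = γ·Q·ΔE = 9.81 × 907 × 5.81 = 51655 kW.

P = 51655 kW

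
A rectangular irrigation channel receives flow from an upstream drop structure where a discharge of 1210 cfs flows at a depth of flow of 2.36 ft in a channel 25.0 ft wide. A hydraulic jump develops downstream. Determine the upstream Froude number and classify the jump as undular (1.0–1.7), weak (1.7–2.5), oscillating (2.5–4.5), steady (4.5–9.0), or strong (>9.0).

q = Q/b = 1210/25.0 = 48.4 ft²/s; V₁ = q/y₁ = 20.5 ft/s. Fr₁ = V₁/√(g·y₁) = 2.35.
Fr₁ = 2.35 lies in the weak range.

Fr₁ = 2.35; weak jump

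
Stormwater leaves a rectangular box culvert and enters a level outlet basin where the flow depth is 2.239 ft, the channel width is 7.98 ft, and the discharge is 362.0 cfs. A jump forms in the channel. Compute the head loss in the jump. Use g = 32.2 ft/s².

ΔE = 1.343 ft

q = Q/b = 362.0/7.98 = 45.36 ft²/s; V₁ = q/y₁ = 20.26 ft/s. Fr₁ = V₁/√(g·y₁) = 2.386.
Bélanger equation: y₂/y₁ = ½[√(1 + 8Fr₁²) − 1] = ½[√46.549 − 1] = 2.911.
y₂ = 2.911 × 2.239 = 6.519 ft.
V₂ = q/y₂ = 45.36/6.519 = 6.959 ft/s. E₁ = y₁ + V₁²/2g = 8.613 ft; E₂ = y₂ + V₂²/2g = 7.271 ft. ΔE = E₁ − E₂ = 1.343 ft.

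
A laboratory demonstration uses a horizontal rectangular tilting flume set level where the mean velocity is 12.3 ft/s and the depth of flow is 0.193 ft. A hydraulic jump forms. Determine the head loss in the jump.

ΔE = 1.23 ft

Fr₁ = V₁/√(g·y₁) = 12.3/√(32.2×0.193) = 4.93.
By Bélanger, y₂/y₁ = ½[√(1 + 8Fr₁²) − 1] = ½[√195.8 − 1] = 6.50.
y₂ = 6.50 × 0.193 = 1.25 ft.
q = V₁·y₁ = 12.3 × 0.193 = 2.37 ft²/s. V₂ = q/y₂ = 2.37/1.25 = 1.89 ft/s. E₁ = y₁ + V₁²/2g = 2.54 ft; E₂ = y₂ + V₂²/2g = 1.31 ft. ΔE = E₁ − E₂ = 1.23 ft.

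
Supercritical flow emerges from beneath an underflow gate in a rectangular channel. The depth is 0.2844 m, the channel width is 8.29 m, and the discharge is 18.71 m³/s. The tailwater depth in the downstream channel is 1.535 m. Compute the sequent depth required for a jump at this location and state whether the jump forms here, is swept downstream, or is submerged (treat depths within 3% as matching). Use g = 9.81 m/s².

y₂ = 1.774 m; the jump is swept downstream

q = Q/b = 18.71/8.29 = 2.257 m²/s; V₁ = q/y₁ = 7.936 m/s. Fr₁ = V₁/√(g·y₁) = 4.751.
By Bélanger, y₂/y₁ = ½[√(1 + 8Fr₁²) − 1] = ½[√181.58 − 1] = 6.238.
y₂ = 6.238 × 0.2844 = 1.774 m.
Tailwater y_tw = 1.535 m: y_tw < y₂, so the jump is swept downstream.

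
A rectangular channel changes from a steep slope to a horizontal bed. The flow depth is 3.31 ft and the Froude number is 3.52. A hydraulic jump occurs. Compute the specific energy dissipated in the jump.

Fr₁ = 3.52 (given).
Bélanger equation: y₂/y₁ = ½[√(1 + 8Fr₁²) − 1] = ½[√100.1 − 1] = 4.50.
y₂ = 4.50 × 3.31 = 14.9 ft.
Head loss: ΔE = (y₂ − y₁)³/(4y₁y₂) = (14.9 − 3.31)³/(4×3.31×14.9) = 1559/197 = 7.90 ft.

ΔE = 7.90 ft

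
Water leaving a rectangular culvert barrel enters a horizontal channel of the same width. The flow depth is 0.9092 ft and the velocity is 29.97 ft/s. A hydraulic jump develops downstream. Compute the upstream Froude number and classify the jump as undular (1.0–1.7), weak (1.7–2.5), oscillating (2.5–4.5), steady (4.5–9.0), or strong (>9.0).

Fr₁ = V₁/√(g·y₁) = 29.97/√(32.2×0.9092) = 5.539.
Fr₁ = 5.539 lies in the steady range.

Fr₁ = 5.539; steady jump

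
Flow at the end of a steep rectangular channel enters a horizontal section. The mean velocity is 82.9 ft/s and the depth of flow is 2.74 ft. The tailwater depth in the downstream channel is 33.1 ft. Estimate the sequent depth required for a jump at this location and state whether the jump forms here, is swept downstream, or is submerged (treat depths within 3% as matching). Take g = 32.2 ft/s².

Fr₁ = V₁/√(g·y₁) = 82.9/√(32.2×2.74) = 8.83.
Sequent-depth ratio: y₂/y₁ = ½[√(1 + 8Fr₁²) − 1] = ½[√624.2 − 1] = 12.0.
y₂ = 12.0 × 2.74 = 32.9 ft.
Tailwater y_tw = 33.1 ft: y_tw ≈ y₂, so the jump forms here.

y₂ = 32.9 ft; the jump forms here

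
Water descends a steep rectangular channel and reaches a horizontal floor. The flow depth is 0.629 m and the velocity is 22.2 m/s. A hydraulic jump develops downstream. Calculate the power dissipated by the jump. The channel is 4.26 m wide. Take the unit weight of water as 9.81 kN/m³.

Fr₁ = V₁/√(g·y₁) = 22.2/√(9.81×0.629) = 8.94.
Sequent-depth ratio: y₂/y₁ = ½[√(1 + 8Fr₁²) − 1] = ½[√640.0 − 1] = 12.1.
y₂ = 12.1 × 0.629 = 7.64 m.
Head loss: ΔE = (y₂ − y₁)³/(4y₁y₂) = (7.64 − 0.629)³/(4×0.629×7.64) = 345/19.2 = 17.9 m.
q = V₁·y₁ = 22.2 × 0.629 = 14.0 m²/s. Q = q·b = 14.0 × 4.26 = 59.5 m³/s. P = γ·Q·ΔE = 9.81 × 59.5 × 17.9 = 10467 kW.

P = 10467 kW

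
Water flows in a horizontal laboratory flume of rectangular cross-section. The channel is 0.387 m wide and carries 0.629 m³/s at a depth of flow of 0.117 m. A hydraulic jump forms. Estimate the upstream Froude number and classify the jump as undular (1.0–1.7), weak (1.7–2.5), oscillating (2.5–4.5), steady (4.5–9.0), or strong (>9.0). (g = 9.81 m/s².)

q = Q/b = 0.629/0.387 = 1.63 m²/s; V₁ = q/y₁ = 13.9 m/s. Fr₁ = V₁/√(g·y₁) = 13.0.
Fr₁ = 13.0 lies in the strong range.

Fr₁ = 13.0; strong jump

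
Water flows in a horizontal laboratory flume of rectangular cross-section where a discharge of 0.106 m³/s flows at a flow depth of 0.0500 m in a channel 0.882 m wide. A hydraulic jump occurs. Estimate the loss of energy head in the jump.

q = Q/b = 0.106/0.882 = 0.120 m²/s; V₁ = q/y₁ = 2.40 m/s. Fr₁ = V₁/√(g·y₁) = 3.43.
Sequent-depth ratio: y₂/y₁ = ½[√(1 + 8Fr₁²) − 1] = ½[√95.23 − 1] = 4.38.
y₂ = 4.38 × 0.0500 = 0.219 m.
V₂ = q/y₂ = 0.120/0.219 = 0.549 m/s. E₁ = y₁ + V₁²/2g = 0.344 m; E₂ = y₂ + V₂²/2g = 0.234 m. ΔE = E₁ − E₂ = 0.110 m.

ΔE = 0.110 m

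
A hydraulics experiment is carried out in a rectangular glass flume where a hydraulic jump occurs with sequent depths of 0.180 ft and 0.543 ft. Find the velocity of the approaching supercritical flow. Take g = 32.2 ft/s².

V₁ = 5.93 ft/s

For a rectangular channel the momentum equation gives q² = ½·g·y₁·y₂·(y₁ + y₂) = ½×32.2×0.180×0.543×0.723 = 1.14.
q = √1.14 = 1.07 ft²/s.
V₁ = q/y₁ = 1.07/0.180 = 5.93 ft/s.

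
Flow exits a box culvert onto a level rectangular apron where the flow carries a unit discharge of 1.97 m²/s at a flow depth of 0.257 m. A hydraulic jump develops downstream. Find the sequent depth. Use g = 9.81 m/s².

y₂ = 1.63 m

V₁ = q/y₁ = 1.97/0.257 = 7.67 m/s. Fr₁ = V₁/√(g·y₁) = 7.67/√(9.81×0.257) = 4.83.
From the momentum equation for a rectangular channel, y₂/y₁ = ½[√(1 + 8Fr₁²) − 1] = ½[√187.4 − 1] = 6.35.
y₂ = 6.35 × 0.257 = 1.63 m.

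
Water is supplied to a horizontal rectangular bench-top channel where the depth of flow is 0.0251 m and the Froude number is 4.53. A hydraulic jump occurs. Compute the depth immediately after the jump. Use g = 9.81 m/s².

Fr₁ = 4.53 (given).
Bélanger equation: y₂/y₁ = ½[√(1 + 8Fr₁²) − 1] = ½[√165.2 − 1] = 5.93.
y₂ = 5.93 × 0.0251 = 0.149 m.

y₂ = 0.149 m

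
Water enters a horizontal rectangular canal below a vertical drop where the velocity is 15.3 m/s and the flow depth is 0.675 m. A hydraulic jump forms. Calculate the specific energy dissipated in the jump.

ΔE = 7.07 m

Fr₁ = V₁/√(g·y₁) = 15.3/√(9.81×0.675) = 5.95.
Bélanger equation: y₂/y₁ = ½[√(1 + 8Fr₁²) − 1] = ½[√283.8 − 1] = 7.92.
y₂ = 7.92 × 0.675 = 5.35 m.
Head loss: ΔE = (y₂ − y₁)³/(4y₁y₂) = (5.35 − 0.675)³/(4×0.675×5.35) = 102/14.4 = 7.07 m.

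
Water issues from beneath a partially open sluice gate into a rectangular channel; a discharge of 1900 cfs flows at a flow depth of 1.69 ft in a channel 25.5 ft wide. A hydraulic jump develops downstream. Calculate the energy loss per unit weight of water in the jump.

ΔE = 17.9 ft

q = Q/b = 1900/25.5 = 74.5 ft²/s; V₁ = q/y₁ = 44.1 ft/s. Fr₁ = V₁/√(g·y₁) = 5.98.
Conjugate-depth relation: y₂/y₁ = ½[√(1 + 8Fr₁²) − 1] = ½[√286.8 − 1] = 7.97.
y₂ = 7.97 × 1.69 = 13.5 ft.
Head loss: ΔE = (y₂ − y₁)³/(4y₁y₂) = (13.5 − 1.69)³/(4×1.69×13.5) = 1632/91.0 = 17.9 ft.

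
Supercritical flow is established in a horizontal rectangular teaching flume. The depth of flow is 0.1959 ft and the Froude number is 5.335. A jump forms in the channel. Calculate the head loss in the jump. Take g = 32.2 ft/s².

Fr₁ = 5.335 (given).
Conjugate-depth relation: y₂/y₁ = ½[√(1 + 8Fr₁²) − 1] = ½[√228.70 − 1] = 7.061.
y₂ = 7.061 × 0.1959 = 1.383 ft.
Head loss: ΔE = (y₂ − y₁)³/(4y₁y₂) = (1.383 − 0.1959)³/(4×0.1959×1.383) = 1.674/1.084 = 1.545 ft.

ΔE = 1.545 ft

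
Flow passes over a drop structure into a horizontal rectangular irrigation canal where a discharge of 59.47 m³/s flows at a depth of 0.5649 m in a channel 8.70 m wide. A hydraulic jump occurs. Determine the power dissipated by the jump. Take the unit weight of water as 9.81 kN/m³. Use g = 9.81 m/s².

P = 2352 kW

q = Q/b = 59.47/8.70 = 6.836 m²/s; V₁ = q/y₁ = 12.10 m/s. Fr₁ = V₁/√(g·y₁) = 5.140.
Bélanger equation: y₂/y₁ = ½[√(1 + 8Fr₁²) − 1] = ½[√212.38 − 1] = 6.787.
y₂ = 6.787 × 0.5649 = 3.834 m.
V₂ = q/y₂ = 6.836/3.834 = 1.783 m/s. E₁ = y₁ + V₁²/2g = 8.028 m; E₂ = y₂ + V₂²/2g = 3.996 m. ΔE = E₁ − E₂ = 4.032 m.
P = γ·Q·ΔE = 9.81 × 59.47 × 4.032 = 2352 kW.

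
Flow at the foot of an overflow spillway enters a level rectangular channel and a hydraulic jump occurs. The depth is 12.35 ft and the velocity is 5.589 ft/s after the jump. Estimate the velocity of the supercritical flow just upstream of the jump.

Fr₂ = V₂/√(g·y₂) = 5.589/√(32.2×12.35) = 0.2803.
Applying the sequent-depth relation in reverse, y₁/y₂ = ½[√(1 + 8Fr₂²) − 1] = ½[√1.6284 − 1] = 0.1380.
y₁ = 0.1380 × 12.35 = 1.705 ft.
V₁ = q/y₁ = 69.02/1.705 = 40.49 ft/s.

V₁ = 40.49 ft/s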